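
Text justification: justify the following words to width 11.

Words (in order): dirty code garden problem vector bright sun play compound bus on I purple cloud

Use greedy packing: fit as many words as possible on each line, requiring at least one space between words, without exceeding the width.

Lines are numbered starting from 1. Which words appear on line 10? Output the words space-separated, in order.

Answer: cloud

Derivation:
Line 1: ['dirty', 'code'] (min_width=10, slack=1)
Line 2: ['garden'] (min_width=6, slack=5)
Line 3: ['problem'] (min_width=7, slack=4)
Line 4: ['vector'] (min_width=6, slack=5)
Line 5: ['bright', 'sun'] (min_width=10, slack=1)
Line 6: ['play'] (min_width=4, slack=7)
Line 7: ['compound'] (min_width=8, slack=3)
Line 8: ['bus', 'on', 'I'] (min_width=8, slack=3)
Line 9: ['purple'] (min_width=6, slack=5)
Line 10: ['cloud'] (min_width=5, slack=6)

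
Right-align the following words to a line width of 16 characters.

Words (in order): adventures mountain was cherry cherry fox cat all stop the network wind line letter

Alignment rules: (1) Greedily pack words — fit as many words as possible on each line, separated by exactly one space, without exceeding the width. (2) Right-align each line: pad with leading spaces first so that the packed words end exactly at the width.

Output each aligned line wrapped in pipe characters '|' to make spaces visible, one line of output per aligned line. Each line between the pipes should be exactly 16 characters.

Line 1: ['adventures'] (min_width=10, slack=6)
Line 2: ['mountain', 'was'] (min_width=12, slack=4)
Line 3: ['cherry', 'cherry'] (min_width=13, slack=3)
Line 4: ['fox', 'cat', 'all', 'stop'] (min_width=16, slack=0)
Line 5: ['the', 'network', 'wind'] (min_width=16, slack=0)
Line 6: ['line', 'letter'] (min_width=11, slack=5)

Answer: |      adventures|
|    mountain was|
|   cherry cherry|
|fox cat all stop|
|the network wind|
|     line letter|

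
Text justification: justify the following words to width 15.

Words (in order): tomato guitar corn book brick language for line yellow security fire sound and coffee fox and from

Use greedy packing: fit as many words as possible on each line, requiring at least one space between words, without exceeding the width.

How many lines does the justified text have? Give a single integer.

Line 1: ['tomato', 'guitar'] (min_width=13, slack=2)
Line 2: ['corn', 'book', 'brick'] (min_width=15, slack=0)
Line 3: ['language', 'for'] (min_width=12, slack=3)
Line 4: ['line', 'yellow'] (min_width=11, slack=4)
Line 5: ['security', 'fire'] (min_width=13, slack=2)
Line 6: ['sound', 'and'] (min_width=9, slack=6)
Line 7: ['coffee', 'fox', 'and'] (min_width=14, slack=1)
Line 8: ['from'] (min_width=4, slack=11)
Total lines: 8

Answer: 8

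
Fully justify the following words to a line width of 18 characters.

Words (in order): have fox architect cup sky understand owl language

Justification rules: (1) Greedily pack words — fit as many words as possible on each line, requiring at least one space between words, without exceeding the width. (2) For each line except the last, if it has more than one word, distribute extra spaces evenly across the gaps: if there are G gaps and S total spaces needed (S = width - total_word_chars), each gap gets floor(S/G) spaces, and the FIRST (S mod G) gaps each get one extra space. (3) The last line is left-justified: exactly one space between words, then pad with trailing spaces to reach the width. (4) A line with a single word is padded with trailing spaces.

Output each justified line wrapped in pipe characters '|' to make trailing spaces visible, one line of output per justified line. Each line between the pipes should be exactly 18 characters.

Answer: |have fox architect|
|cup sky understand|
|owl language      |

Derivation:
Line 1: ['have', 'fox', 'architect'] (min_width=18, slack=0)
Line 2: ['cup', 'sky', 'understand'] (min_width=18, slack=0)
Line 3: ['owl', 'language'] (min_width=12, slack=6)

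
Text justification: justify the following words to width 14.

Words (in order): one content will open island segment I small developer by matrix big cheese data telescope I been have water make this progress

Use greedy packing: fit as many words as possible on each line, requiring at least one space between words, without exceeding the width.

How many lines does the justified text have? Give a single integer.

Line 1: ['one', 'content'] (min_width=11, slack=3)
Line 2: ['will', 'open'] (min_width=9, slack=5)
Line 3: ['island', 'segment'] (min_width=14, slack=0)
Line 4: ['I', 'small'] (min_width=7, slack=7)
Line 5: ['developer', 'by'] (min_width=12, slack=2)
Line 6: ['matrix', 'big'] (min_width=10, slack=4)
Line 7: ['cheese', 'data'] (min_width=11, slack=3)
Line 8: ['telescope', 'I'] (min_width=11, slack=3)
Line 9: ['been', 'have'] (min_width=9, slack=5)
Line 10: ['water', 'make'] (min_width=10, slack=4)
Line 11: ['this', 'progress'] (min_width=13, slack=1)
Total lines: 11

Answer: 11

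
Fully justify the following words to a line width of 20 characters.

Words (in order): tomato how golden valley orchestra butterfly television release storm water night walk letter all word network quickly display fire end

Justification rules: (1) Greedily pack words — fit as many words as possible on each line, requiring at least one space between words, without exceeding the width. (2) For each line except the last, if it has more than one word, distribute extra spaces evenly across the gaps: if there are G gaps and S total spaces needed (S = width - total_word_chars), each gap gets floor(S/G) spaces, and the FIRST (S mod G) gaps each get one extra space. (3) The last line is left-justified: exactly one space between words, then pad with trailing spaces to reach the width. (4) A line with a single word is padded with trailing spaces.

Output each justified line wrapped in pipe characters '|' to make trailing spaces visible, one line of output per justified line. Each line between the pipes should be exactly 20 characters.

Answer: |tomato   how  golden|
|valley     orchestra|
|butterfly television|
|release  storm water|
|night   walk  letter|
|all   word   network|
|quickly display fire|
|end                 |

Derivation:
Line 1: ['tomato', 'how', 'golden'] (min_width=17, slack=3)
Line 2: ['valley', 'orchestra'] (min_width=16, slack=4)
Line 3: ['butterfly', 'television'] (min_width=20, slack=0)
Line 4: ['release', 'storm', 'water'] (min_width=19, slack=1)
Line 5: ['night', 'walk', 'letter'] (min_width=17, slack=3)
Line 6: ['all', 'word', 'network'] (min_width=16, slack=4)
Line 7: ['quickly', 'display', 'fire'] (min_width=20, slack=0)
Line 8: ['end'] (min_width=3, slack=17)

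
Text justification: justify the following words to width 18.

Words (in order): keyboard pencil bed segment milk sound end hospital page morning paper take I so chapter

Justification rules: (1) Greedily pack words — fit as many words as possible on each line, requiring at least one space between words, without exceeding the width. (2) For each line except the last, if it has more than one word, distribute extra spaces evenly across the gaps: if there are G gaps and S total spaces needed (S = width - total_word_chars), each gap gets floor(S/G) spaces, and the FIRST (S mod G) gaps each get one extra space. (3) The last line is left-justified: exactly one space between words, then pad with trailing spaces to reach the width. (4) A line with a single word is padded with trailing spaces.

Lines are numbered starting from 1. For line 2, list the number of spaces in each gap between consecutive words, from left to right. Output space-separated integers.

Answer: 2 2

Derivation:
Line 1: ['keyboard', 'pencil'] (min_width=15, slack=3)
Line 2: ['bed', 'segment', 'milk'] (min_width=16, slack=2)
Line 3: ['sound', 'end', 'hospital'] (min_width=18, slack=0)
Line 4: ['page', 'morning', 'paper'] (min_width=18, slack=0)
Line 5: ['take', 'I', 'so', 'chapter'] (min_width=17, slack=1)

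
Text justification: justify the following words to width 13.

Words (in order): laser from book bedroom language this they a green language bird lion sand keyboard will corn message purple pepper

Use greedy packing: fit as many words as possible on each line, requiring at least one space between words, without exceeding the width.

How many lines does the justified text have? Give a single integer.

Answer: 9

Derivation:
Line 1: ['laser', 'from'] (min_width=10, slack=3)
Line 2: ['book', 'bedroom'] (min_width=12, slack=1)
Line 3: ['language', 'this'] (min_width=13, slack=0)
Line 4: ['they', 'a', 'green'] (min_width=12, slack=1)
Line 5: ['language', 'bird'] (min_width=13, slack=0)
Line 6: ['lion', 'sand'] (min_width=9, slack=4)
Line 7: ['keyboard', 'will'] (min_width=13, slack=0)
Line 8: ['corn', 'message'] (min_width=12, slack=1)
Line 9: ['purple', 'pepper'] (min_width=13, slack=0)
Total lines: 9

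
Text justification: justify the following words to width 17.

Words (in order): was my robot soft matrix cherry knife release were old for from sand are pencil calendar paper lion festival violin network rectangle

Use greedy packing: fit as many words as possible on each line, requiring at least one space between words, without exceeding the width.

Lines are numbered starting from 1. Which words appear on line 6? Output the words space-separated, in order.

Answer: calendar paper

Derivation:
Line 1: ['was', 'my', 'robot', 'soft'] (min_width=17, slack=0)
Line 2: ['matrix', 'cherry'] (min_width=13, slack=4)
Line 3: ['knife', 'release'] (min_width=13, slack=4)
Line 4: ['were', 'old', 'for', 'from'] (min_width=17, slack=0)
Line 5: ['sand', 'are', 'pencil'] (min_width=15, slack=2)
Line 6: ['calendar', 'paper'] (min_width=14, slack=3)
Line 7: ['lion', 'festival'] (min_width=13, slack=4)
Line 8: ['violin', 'network'] (min_width=14, slack=3)
Line 9: ['rectangle'] (min_width=9, slack=8)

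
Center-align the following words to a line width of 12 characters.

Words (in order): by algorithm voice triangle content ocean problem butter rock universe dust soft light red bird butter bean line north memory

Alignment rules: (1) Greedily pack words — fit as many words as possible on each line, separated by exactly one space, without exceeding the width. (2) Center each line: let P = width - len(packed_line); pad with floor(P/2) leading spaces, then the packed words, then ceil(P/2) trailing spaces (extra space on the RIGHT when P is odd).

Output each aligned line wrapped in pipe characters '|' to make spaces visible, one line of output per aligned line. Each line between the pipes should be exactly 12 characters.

Answer: |by algorithm|
|   voice    |
|  triangle  |
|  content   |
|   ocean    |
|  problem   |
|butter rock |
|  universe  |
| dust soft  |
| light red  |
|bird butter |
| bean line  |
|north memory|

Derivation:
Line 1: ['by', 'algorithm'] (min_width=12, slack=0)
Line 2: ['voice'] (min_width=5, slack=7)
Line 3: ['triangle'] (min_width=8, slack=4)
Line 4: ['content'] (min_width=7, slack=5)
Line 5: ['ocean'] (min_width=5, slack=7)
Line 6: ['problem'] (min_width=7, slack=5)
Line 7: ['butter', 'rock'] (min_width=11, slack=1)
Line 8: ['universe'] (min_width=8, slack=4)
Line 9: ['dust', 'soft'] (min_width=9, slack=3)
Line 10: ['light', 'red'] (min_width=9, slack=3)
Line 11: ['bird', 'butter'] (min_width=11, slack=1)
Line 12: ['bean', 'line'] (min_width=9, slack=3)
Line 13: ['north', 'memory'] (min_width=12, slack=0)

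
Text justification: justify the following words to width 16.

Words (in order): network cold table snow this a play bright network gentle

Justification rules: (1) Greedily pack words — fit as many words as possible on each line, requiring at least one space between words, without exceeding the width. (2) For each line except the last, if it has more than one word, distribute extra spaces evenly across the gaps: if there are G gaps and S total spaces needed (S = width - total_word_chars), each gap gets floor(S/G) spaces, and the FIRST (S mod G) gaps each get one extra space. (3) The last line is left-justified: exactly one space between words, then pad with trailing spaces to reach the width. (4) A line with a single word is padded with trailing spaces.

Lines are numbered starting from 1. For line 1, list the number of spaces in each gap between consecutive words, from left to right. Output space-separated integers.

Answer: 5

Derivation:
Line 1: ['network', 'cold'] (min_width=12, slack=4)
Line 2: ['table', 'snow', 'this'] (min_width=15, slack=1)
Line 3: ['a', 'play', 'bright'] (min_width=13, slack=3)
Line 4: ['network', 'gentle'] (min_width=14, slack=2)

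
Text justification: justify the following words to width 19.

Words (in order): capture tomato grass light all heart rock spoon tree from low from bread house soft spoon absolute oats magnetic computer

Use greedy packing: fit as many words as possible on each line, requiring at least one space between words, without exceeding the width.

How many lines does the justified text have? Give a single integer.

Line 1: ['capture', 'tomato'] (min_width=14, slack=5)
Line 2: ['grass', 'light', 'all'] (min_width=15, slack=4)
Line 3: ['heart', 'rock', 'spoon'] (min_width=16, slack=3)
Line 4: ['tree', 'from', 'low', 'from'] (min_width=18, slack=1)
Line 5: ['bread', 'house', 'soft'] (min_width=16, slack=3)
Line 6: ['spoon', 'absolute', 'oats'] (min_width=19, slack=0)
Line 7: ['magnetic', 'computer'] (min_width=17, slack=2)
Total lines: 7

Answer: 7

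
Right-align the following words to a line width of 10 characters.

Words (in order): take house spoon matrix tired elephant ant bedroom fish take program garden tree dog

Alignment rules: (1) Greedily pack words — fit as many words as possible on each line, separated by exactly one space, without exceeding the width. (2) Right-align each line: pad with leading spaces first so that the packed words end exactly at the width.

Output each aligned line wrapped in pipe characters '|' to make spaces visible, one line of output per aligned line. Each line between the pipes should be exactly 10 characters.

Answer: |take house|
|     spoon|
|    matrix|
|     tired|
|  elephant|
|       ant|
|   bedroom|
| fish take|
|   program|
|    garden|
|  tree dog|

Derivation:
Line 1: ['take', 'house'] (min_width=10, slack=0)
Line 2: ['spoon'] (min_width=5, slack=5)
Line 3: ['matrix'] (min_width=6, slack=4)
Line 4: ['tired'] (min_width=5, slack=5)
Line 5: ['elephant'] (min_width=8, slack=2)
Line 6: ['ant'] (min_width=3, slack=7)
Line 7: ['bedroom'] (min_width=7, slack=3)
Line 8: ['fish', 'take'] (min_width=9, slack=1)
Line 9: ['program'] (min_width=7, slack=3)
Line 10: ['garden'] (min_width=6, slack=4)
Line 11: ['tree', 'dog'] (min_width=8, slack=2)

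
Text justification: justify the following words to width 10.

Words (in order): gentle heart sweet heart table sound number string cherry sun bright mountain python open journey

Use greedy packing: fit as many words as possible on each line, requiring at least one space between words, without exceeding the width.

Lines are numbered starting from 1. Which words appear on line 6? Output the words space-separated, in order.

Answer: sound

Derivation:
Line 1: ['gentle'] (min_width=6, slack=4)
Line 2: ['heart'] (min_width=5, slack=5)
Line 3: ['sweet'] (min_width=5, slack=5)
Line 4: ['heart'] (min_width=5, slack=5)
Line 5: ['table'] (min_width=5, slack=5)
Line 6: ['sound'] (min_width=5, slack=5)
Line 7: ['number'] (min_width=6, slack=4)
Line 8: ['string'] (min_width=6, slack=4)
Line 9: ['cherry', 'sun'] (min_width=10, slack=0)
Line 10: ['bright'] (min_width=6, slack=4)
Line 11: ['mountain'] (min_width=8, slack=2)
Line 12: ['python'] (min_width=6, slack=4)
Line 13: ['open'] (min_width=4, slack=6)
Line 14: ['journey'] (min_width=7, slack=3)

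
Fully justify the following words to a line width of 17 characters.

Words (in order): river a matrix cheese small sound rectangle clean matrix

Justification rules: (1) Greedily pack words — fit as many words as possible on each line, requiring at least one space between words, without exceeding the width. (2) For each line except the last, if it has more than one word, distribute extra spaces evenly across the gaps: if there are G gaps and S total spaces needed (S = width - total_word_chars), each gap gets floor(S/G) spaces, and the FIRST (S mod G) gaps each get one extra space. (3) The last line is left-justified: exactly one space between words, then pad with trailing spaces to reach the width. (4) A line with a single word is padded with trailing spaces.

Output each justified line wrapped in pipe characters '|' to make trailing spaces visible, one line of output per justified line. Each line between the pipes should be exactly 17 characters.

Answer: |river   a  matrix|
|cheese      small|
|sound   rectangle|
|clean matrix     |

Derivation:
Line 1: ['river', 'a', 'matrix'] (min_width=14, slack=3)
Line 2: ['cheese', 'small'] (min_width=12, slack=5)
Line 3: ['sound', 'rectangle'] (min_width=15, slack=2)
Line 4: ['clean', 'matrix'] (min_width=12, slack=5)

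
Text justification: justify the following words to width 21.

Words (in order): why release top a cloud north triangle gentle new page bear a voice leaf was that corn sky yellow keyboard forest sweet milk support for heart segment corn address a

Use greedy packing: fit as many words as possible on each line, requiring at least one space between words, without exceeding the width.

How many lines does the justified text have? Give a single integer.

Line 1: ['why', 'release', 'top', 'a'] (min_width=17, slack=4)
Line 2: ['cloud', 'north', 'triangle'] (min_width=20, slack=1)
Line 3: ['gentle', 'new', 'page', 'bear'] (min_width=20, slack=1)
Line 4: ['a', 'voice', 'leaf', 'was', 'that'] (min_width=21, slack=0)
Line 5: ['corn', 'sky', 'yellow'] (min_width=15, slack=6)
Line 6: ['keyboard', 'forest', 'sweet'] (min_width=21, slack=0)
Line 7: ['milk', 'support', 'for'] (min_width=16, slack=5)
Line 8: ['heart', 'segment', 'corn'] (min_width=18, slack=3)
Line 9: ['address', 'a'] (min_width=9, slack=12)
Total lines: 9

Answer: 9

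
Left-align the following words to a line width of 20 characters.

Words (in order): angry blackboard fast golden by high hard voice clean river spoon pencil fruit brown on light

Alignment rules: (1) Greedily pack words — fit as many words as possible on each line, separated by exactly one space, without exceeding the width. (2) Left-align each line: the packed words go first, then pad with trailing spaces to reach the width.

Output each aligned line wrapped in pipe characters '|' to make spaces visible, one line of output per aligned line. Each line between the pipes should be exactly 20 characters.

Line 1: ['angry', 'blackboard'] (min_width=16, slack=4)
Line 2: ['fast', 'golden', 'by', 'high'] (min_width=19, slack=1)
Line 3: ['hard', 'voice', 'clean'] (min_width=16, slack=4)
Line 4: ['river', 'spoon', 'pencil'] (min_width=18, slack=2)
Line 5: ['fruit', 'brown', 'on', 'light'] (min_width=20, slack=0)

Answer: |angry blackboard    |
|fast golden by high |
|hard voice clean    |
|river spoon pencil  |
|fruit brown on light|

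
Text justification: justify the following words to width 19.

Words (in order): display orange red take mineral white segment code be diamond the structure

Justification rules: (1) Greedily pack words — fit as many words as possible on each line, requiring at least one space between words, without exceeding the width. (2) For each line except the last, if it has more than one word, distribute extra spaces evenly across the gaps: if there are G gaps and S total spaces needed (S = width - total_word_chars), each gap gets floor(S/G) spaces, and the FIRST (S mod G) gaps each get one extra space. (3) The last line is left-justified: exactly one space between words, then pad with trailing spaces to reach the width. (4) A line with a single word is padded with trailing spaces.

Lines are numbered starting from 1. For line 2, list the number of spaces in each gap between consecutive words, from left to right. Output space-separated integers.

Line 1: ['display', 'orange', 'red'] (min_width=18, slack=1)
Line 2: ['take', 'mineral', 'white'] (min_width=18, slack=1)
Line 3: ['segment', 'code', 'be'] (min_width=15, slack=4)
Line 4: ['diamond', 'the'] (min_width=11, slack=8)
Line 5: ['structure'] (min_width=9, slack=10)

Answer: 2 1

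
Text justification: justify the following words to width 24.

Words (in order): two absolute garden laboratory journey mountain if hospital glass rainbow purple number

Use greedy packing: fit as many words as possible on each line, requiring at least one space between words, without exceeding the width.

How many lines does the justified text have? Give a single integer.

Answer: 5

Derivation:
Line 1: ['two', 'absolute', 'garden'] (min_width=19, slack=5)
Line 2: ['laboratory', 'journey'] (min_width=18, slack=6)
Line 3: ['mountain', 'if', 'hospital'] (min_width=20, slack=4)
Line 4: ['glass', 'rainbow', 'purple'] (min_width=20, slack=4)
Line 5: ['number'] (min_width=6, slack=18)
Total lines: 5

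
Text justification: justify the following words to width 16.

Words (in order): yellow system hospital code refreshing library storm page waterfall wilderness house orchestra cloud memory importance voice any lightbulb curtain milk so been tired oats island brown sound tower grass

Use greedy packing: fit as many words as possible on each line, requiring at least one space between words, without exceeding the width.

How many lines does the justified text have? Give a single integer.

Line 1: ['yellow', 'system'] (min_width=13, slack=3)
Line 2: ['hospital', 'code'] (min_width=13, slack=3)
Line 3: ['refreshing'] (min_width=10, slack=6)
Line 4: ['library', 'storm'] (min_width=13, slack=3)
Line 5: ['page', 'waterfall'] (min_width=14, slack=2)
Line 6: ['wilderness', 'house'] (min_width=16, slack=0)
Line 7: ['orchestra', 'cloud'] (min_width=15, slack=1)
Line 8: ['memory'] (min_width=6, slack=10)
Line 9: ['importance', 'voice'] (min_width=16, slack=0)
Line 10: ['any', 'lightbulb'] (min_width=13, slack=3)
Line 11: ['curtain', 'milk', 'so'] (min_width=15, slack=1)
Line 12: ['been', 'tired', 'oats'] (min_width=15, slack=1)
Line 13: ['island', 'brown'] (min_width=12, slack=4)
Line 14: ['sound', 'tower'] (min_width=11, slack=5)
Line 15: ['grass'] (min_width=5, slack=11)
Total lines: 15

Answer: 15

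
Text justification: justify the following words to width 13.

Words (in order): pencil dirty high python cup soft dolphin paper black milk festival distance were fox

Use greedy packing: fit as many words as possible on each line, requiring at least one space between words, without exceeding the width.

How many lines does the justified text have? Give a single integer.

Line 1: ['pencil', 'dirty'] (min_width=12, slack=1)
Line 2: ['high', 'python'] (min_width=11, slack=2)
Line 3: ['cup', 'soft'] (min_width=8, slack=5)
Line 4: ['dolphin', 'paper'] (min_width=13, slack=0)
Line 5: ['black', 'milk'] (min_width=10, slack=3)
Line 6: ['festival'] (min_width=8, slack=5)
Line 7: ['distance', 'were'] (min_width=13, slack=0)
Line 8: ['fox'] (min_width=3, slack=10)
Total lines: 8

Answer: 8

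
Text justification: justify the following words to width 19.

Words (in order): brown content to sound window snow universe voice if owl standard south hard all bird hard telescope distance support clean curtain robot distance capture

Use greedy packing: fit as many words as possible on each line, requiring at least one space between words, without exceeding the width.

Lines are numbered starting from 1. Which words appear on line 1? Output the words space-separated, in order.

Answer: brown content to

Derivation:
Line 1: ['brown', 'content', 'to'] (min_width=16, slack=3)
Line 2: ['sound', 'window', 'snow'] (min_width=17, slack=2)
Line 3: ['universe', 'voice', 'if'] (min_width=17, slack=2)
Line 4: ['owl', 'standard', 'south'] (min_width=18, slack=1)
Line 5: ['hard', 'all', 'bird', 'hard'] (min_width=18, slack=1)
Line 6: ['telescope', 'distance'] (min_width=18, slack=1)
Line 7: ['support', 'clean'] (min_width=13, slack=6)
Line 8: ['curtain', 'robot'] (min_width=13, slack=6)
Line 9: ['distance', 'capture'] (min_width=16, slack=3)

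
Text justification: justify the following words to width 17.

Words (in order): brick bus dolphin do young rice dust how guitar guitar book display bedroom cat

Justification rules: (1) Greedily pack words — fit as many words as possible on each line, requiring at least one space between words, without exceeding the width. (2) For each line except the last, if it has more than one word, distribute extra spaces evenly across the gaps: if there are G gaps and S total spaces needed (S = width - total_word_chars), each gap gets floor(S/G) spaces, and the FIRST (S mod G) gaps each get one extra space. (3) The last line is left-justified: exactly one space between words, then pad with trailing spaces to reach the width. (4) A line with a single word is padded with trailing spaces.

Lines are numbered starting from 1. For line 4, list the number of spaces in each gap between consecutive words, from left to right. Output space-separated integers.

Line 1: ['brick', 'bus', 'dolphin'] (min_width=17, slack=0)
Line 2: ['do', 'young', 'rice'] (min_width=13, slack=4)
Line 3: ['dust', 'how', 'guitar'] (min_width=15, slack=2)
Line 4: ['guitar', 'book'] (min_width=11, slack=6)
Line 5: ['display', 'bedroom'] (min_width=15, slack=2)
Line 6: ['cat'] (min_width=3, slack=14)

Answer: 7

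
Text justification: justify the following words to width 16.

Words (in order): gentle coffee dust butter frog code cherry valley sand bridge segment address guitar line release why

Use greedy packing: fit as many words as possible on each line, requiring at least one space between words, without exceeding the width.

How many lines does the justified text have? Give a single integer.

Answer: 7

Derivation:
Line 1: ['gentle', 'coffee'] (min_width=13, slack=3)
Line 2: ['dust', 'butter', 'frog'] (min_width=16, slack=0)
Line 3: ['code', 'cherry'] (min_width=11, slack=5)
Line 4: ['valley', 'sand'] (min_width=11, slack=5)
Line 5: ['bridge', 'segment'] (min_width=14, slack=2)
Line 6: ['address', 'guitar'] (min_width=14, slack=2)
Line 7: ['line', 'release', 'why'] (min_width=16, slack=0)
Total lines: 7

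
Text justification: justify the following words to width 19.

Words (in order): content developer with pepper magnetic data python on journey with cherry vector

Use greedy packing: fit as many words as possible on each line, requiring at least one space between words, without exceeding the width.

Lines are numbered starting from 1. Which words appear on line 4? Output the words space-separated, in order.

Line 1: ['content', 'developer'] (min_width=17, slack=2)
Line 2: ['with', 'pepper'] (min_width=11, slack=8)
Line 3: ['magnetic', 'data'] (min_width=13, slack=6)
Line 4: ['python', 'on', 'journey'] (min_width=17, slack=2)
Line 5: ['with', 'cherry', 'vector'] (min_width=18, slack=1)

Answer: python on journey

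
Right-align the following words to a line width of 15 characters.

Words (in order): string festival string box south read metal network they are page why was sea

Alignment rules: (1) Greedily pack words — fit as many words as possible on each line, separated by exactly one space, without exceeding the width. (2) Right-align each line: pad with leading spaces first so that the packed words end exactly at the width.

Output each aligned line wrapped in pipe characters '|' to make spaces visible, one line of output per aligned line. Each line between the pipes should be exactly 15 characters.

Line 1: ['string', 'festival'] (min_width=15, slack=0)
Line 2: ['string', 'box'] (min_width=10, slack=5)
Line 3: ['south', 'read'] (min_width=10, slack=5)
Line 4: ['metal', 'network'] (min_width=13, slack=2)
Line 5: ['they', 'are', 'page'] (min_width=13, slack=2)
Line 6: ['why', 'was', 'sea'] (min_width=11, slack=4)

Answer: |string festival|
|     string box|
|     south read|
|  metal network|
|  they are page|
|    why was sea|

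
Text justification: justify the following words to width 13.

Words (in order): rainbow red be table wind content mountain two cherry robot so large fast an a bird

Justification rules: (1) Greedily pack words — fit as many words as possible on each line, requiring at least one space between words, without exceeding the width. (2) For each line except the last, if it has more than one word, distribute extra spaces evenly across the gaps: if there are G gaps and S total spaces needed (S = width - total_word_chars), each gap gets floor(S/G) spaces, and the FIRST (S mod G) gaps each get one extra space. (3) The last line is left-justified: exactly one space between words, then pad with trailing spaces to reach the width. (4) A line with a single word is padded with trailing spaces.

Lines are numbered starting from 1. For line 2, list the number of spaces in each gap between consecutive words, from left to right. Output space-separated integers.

Answer: 1 1

Derivation:
Line 1: ['rainbow', 'red'] (min_width=11, slack=2)
Line 2: ['be', 'table', 'wind'] (min_width=13, slack=0)
Line 3: ['content'] (min_width=7, slack=6)
Line 4: ['mountain', 'two'] (min_width=12, slack=1)
Line 5: ['cherry', 'robot'] (min_width=12, slack=1)
Line 6: ['so', 'large', 'fast'] (min_width=13, slack=0)
Line 7: ['an', 'a', 'bird'] (min_width=9, slack=4)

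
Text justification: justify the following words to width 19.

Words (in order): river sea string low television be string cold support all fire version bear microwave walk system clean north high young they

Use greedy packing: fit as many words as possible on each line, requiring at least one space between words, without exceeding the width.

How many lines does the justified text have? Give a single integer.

Line 1: ['river', 'sea', 'string'] (min_width=16, slack=3)
Line 2: ['low', 'television', 'be'] (min_width=17, slack=2)
Line 3: ['string', 'cold', 'support'] (min_width=19, slack=0)
Line 4: ['all', 'fire', 'version'] (min_width=16, slack=3)
Line 5: ['bear', 'microwave', 'walk'] (min_width=19, slack=0)
Line 6: ['system', 'clean', 'north'] (min_width=18, slack=1)
Line 7: ['high', 'young', 'they'] (min_width=15, slack=4)
Total lines: 7

Answer: 7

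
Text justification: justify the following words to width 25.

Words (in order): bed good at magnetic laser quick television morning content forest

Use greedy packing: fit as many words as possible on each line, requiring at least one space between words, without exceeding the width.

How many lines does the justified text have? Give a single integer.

Line 1: ['bed', 'good', 'at', 'magnetic'] (min_width=20, slack=5)
Line 2: ['laser', 'quick', 'television'] (min_width=22, slack=3)
Line 3: ['morning', 'content', 'forest'] (min_width=22, slack=3)
Total lines: 3

Answer: 3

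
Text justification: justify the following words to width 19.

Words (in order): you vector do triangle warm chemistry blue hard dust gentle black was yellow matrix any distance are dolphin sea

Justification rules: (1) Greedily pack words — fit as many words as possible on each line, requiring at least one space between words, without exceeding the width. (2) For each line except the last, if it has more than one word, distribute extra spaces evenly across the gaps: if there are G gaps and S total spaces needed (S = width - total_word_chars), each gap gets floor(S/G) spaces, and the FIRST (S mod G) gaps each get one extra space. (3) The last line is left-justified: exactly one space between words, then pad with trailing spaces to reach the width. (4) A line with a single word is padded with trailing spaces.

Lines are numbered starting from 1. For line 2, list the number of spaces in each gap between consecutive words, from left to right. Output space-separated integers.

Answer: 7

Derivation:
Line 1: ['you', 'vector', 'do'] (min_width=13, slack=6)
Line 2: ['triangle', 'warm'] (min_width=13, slack=6)
Line 3: ['chemistry', 'blue', 'hard'] (min_width=19, slack=0)
Line 4: ['dust', 'gentle', 'black'] (min_width=17, slack=2)
Line 5: ['was', 'yellow', 'matrix'] (min_width=17, slack=2)
Line 6: ['any', 'distance', 'are'] (min_width=16, slack=3)
Line 7: ['dolphin', 'sea'] (min_width=11, slack=8)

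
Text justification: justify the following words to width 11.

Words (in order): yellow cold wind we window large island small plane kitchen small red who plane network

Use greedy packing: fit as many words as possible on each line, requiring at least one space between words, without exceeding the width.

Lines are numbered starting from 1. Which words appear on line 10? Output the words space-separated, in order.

Answer: network

Derivation:
Line 1: ['yellow', 'cold'] (min_width=11, slack=0)
Line 2: ['wind', 'we'] (min_width=7, slack=4)
Line 3: ['window'] (min_width=6, slack=5)
Line 4: ['large'] (min_width=5, slack=6)
Line 5: ['island'] (min_width=6, slack=5)
Line 6: ['small', 'plane'] (min_width=11, slack=0)
Line 7: ['kitchen'] (min_width=7, slack=4)
Line 8: ['small', 'red'] (min_width=9, slack=2)
Line 9: ['who', 'plane'] (min_width=9, slack=2)
Line 10: ['network'] (min_width=7, slack=4)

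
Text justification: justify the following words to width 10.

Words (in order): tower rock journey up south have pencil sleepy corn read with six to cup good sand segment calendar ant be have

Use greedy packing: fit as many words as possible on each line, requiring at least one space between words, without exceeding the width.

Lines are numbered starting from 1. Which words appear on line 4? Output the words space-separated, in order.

Line 1: ['tower', 'rock'] (min_width=10, slack=0)
Line 2: ['journey', 'up'] (min_width=10, slack=0)
Line 3: ['south', 'have'] (min_width=10, slack=0)
Line 4: ['pencil'] (min_width=6, slack=4)
Line 5: ['sleepy'] (min_width=6, slack=4)
Line 6: ['corn', 'read'] (min_width=9, slack=1)
Line 7: ['with', 'six'] (min_width=8, slack=2)
Line 8: ['to', 'cup'] (min_width=6, slack=4)
Line 9: ['good', 'sand'] (min_width=9, slack=1)
Line 10: ['segment'] (min_width=7, slack=3)
Line 11: ['calendar'] (min_width=8, slack=2)
Line 12: ['ant', 'be'] (min_width=6, slack=4)
Line 13: ['have'] (min_width=4, slack=6)

Answer: pencil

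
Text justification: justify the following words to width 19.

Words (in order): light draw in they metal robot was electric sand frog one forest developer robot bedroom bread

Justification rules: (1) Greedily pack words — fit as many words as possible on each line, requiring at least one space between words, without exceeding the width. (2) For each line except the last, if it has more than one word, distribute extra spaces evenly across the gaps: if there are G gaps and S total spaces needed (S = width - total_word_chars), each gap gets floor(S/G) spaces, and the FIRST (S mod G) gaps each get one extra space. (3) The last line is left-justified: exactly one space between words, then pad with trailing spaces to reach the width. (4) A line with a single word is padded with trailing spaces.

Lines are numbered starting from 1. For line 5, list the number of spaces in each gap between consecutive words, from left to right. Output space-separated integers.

Line 1: ['light', 'draw', 'in', 'they'] (min_width=18, slack=1)
Line 2: ['metal', 'robot', 'was'] (min_width=15, slack=4)
Line 3: ['electric', 'sand', 'frog'] (min_width=18, slack=1)
Line 4: ['one', 'forest'] (min_width=10, slack=9)
Line 5: ['developer', 'robot'] (min_width=15, slack=4)
Line 6: ['bedroom', 'bread'] (min_width=13, slack=6)

Answer: 5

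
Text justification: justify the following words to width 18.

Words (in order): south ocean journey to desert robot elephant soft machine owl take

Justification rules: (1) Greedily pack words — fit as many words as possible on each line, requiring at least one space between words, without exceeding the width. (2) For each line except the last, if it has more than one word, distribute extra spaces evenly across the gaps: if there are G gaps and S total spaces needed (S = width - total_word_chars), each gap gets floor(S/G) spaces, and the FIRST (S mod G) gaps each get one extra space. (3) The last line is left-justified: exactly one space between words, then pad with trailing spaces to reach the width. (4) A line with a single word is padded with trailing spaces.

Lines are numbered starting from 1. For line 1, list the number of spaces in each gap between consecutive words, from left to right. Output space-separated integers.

Answer: 8

Derivation:
Line 1: ['south', 'ocean'] (min_width=11, slack=7)
Line 2: ['journey', 'to', 'desert'] (min_width=17, slack=1)
Line 3: ['robot', 'elephant'] (min_width=14, slack=4)
Line 4: ['soft', 'machine', 'owl'] (min_width=16, slack=2)
Line 5: ['take'] (min_width=4, slack=14)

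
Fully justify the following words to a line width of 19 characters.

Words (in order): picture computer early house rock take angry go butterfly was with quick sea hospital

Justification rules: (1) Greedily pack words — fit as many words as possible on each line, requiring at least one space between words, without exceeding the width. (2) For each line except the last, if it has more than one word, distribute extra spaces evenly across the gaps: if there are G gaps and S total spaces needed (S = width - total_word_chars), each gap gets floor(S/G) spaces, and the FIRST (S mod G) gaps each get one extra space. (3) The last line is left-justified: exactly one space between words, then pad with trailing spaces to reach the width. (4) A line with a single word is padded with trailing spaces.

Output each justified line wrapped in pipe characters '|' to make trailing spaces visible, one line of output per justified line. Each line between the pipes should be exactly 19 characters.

Answer: |picture    computer|
|early   house  rock|
|take    angry    go|
|butterfly  was with|
|quick sea hospital |

Derivation:
Line 1: ['picture', 'computer'] (min_width=16, slack=3)
Line 2: ['early', 'house', 'rock'] (min_width=16, slack=3)
Line 3: ['take', 'angry', 'go'] (min_width=13, slack=6)
Line 4: ['butterfly', 'was', 'with'] (min_width=18, slack=1)
Line 5: ['quick', 'sea', 'hospital'] (min_width=18, slack=1)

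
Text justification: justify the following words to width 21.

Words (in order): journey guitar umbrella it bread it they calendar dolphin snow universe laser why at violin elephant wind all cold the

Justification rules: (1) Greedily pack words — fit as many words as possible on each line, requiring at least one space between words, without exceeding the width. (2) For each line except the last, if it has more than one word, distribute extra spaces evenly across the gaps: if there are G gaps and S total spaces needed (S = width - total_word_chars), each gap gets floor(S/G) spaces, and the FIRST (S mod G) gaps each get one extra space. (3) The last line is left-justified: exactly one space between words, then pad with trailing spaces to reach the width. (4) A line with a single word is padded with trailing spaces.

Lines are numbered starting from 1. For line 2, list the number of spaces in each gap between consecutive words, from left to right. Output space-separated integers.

Answer: 2 1 1

Derivation:
Line 1: ['journey', 'guitar'] (min_width=14, slack=7)
Line 2: ['umbrella', 'it', 'bread', 'it'] (min_width=20, slack=1)
Line 3: ['they', 'calendar', 'dolphin'] (min_width=21, slack=0)
Line 4: ['snow', 'universe', 'laser'] (min_width=19, slack=2)
Line 5: ['why', 'at', 'violin'] (min_width=13, slack=8)
Line 6: ['elephant', 'wind', 'all'] (min_width=17, slack=4)
Line 7: ['cold', 'the'] (min_width=8, slack=13)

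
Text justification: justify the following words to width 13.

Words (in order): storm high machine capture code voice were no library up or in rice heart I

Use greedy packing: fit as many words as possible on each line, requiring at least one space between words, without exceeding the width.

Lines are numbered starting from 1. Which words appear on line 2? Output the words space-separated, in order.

Line 1: ['storm', 'high'] (min_width=10, slack=3)
Line 2: ['machine'] (min_width=7, slack=6)
Line 3: ['capture', 'code'] (min_width=12, slack=1)
Line 4: ['voice', 'were', 'no'] (min_width=13, slack=0)
Line 5: ['library', 'up', 'or'] (min_width=13, slack=0)
Line 6: ['in', 'rice', 'heart'] (min_width=13, slack=0)
Line 7: ['I'] (min_width=1, slack=12)

Answer: machine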